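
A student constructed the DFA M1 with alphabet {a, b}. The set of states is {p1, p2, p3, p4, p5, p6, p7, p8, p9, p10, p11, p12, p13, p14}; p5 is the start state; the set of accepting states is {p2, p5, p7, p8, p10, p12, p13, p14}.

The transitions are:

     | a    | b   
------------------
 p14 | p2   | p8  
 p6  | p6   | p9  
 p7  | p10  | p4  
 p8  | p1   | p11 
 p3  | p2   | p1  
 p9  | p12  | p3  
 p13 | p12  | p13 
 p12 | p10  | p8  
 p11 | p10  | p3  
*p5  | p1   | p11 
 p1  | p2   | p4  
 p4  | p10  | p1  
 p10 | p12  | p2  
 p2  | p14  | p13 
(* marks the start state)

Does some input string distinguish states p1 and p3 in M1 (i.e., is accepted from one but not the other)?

States {p6,p7,p9} cannot be reached from the start state, so discard them.
P0 = {p2,p5,p8,p10,p12,p13,p14} | {p1,p3,p4,p11}.
On input a, block {p2,p5,p8,p10,p12,p13,p14} splits into {p2,p10,p12,p13,p14} and {p5,p8}.
On input b, block {p2,p10,p12,p13,p14} splits into {p2,p10,p13} and {p12,p14}.
The partition is now stable with 4 blocks: {p2,p10,p13} | {p1,p3,p4,p11} | {p5,p8} | {p12,p14}.
p1 and p3 lie in the same block of the stable partition, so they are equivalent — no string distinguishes them.

No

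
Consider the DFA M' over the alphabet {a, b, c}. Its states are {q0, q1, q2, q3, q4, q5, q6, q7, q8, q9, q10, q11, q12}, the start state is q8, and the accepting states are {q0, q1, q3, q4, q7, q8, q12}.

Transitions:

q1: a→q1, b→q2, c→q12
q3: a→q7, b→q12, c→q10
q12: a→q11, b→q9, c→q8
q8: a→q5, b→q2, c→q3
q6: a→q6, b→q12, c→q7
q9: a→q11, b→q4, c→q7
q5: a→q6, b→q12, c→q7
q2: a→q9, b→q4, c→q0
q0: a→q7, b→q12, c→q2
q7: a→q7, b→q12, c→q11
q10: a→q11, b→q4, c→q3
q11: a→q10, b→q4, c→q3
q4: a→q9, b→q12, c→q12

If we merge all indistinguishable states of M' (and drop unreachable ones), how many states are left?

6

First remove the unreachable states {q1}; 12 states remain.
P0 = {q0,q3,q4,q7,q8,q12} | {q2,q5,q6,q9,q10,q11}.
Refine {q0,q3,q4,q7,q8,q12} on symbol a: members go to different blocks, giving {q0,q3,q7} and {q4,q8,q12}.
On input b, block {q4,q8,q12} splits into {q8,q12} and {q4}.
Split {q2,q5,q6,q9,q10,q11} by δ(·,b) → {q2,q9,q10,q11} and {q5,q6}.
Split {q8,q12} by δ(·,a) → {q8} and {q12}.
Stable partition: {q0,q3,q7} | {q2,q9,q10,q11} | {q8} | {q4} | {q5,q6} | {q12} — 6 equivalence classes.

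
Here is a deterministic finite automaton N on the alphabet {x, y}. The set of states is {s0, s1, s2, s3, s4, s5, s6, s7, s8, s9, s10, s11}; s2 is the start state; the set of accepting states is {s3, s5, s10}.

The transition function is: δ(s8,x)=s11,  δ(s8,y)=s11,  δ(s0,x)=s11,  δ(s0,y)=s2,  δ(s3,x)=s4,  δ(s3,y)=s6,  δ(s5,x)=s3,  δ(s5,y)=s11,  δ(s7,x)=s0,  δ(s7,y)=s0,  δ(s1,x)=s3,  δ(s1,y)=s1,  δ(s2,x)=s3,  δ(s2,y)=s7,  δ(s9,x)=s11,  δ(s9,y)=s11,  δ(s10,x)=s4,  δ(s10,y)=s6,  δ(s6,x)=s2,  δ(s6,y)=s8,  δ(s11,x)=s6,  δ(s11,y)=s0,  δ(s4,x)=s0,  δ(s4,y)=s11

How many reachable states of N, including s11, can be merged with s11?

1

Reachable states from the start: {s0,s2,s3,s4,s6,s7,s8,s11}. Unreachable: {s1,s5,s9,s10} — drop them.
Start with accepting vs non-accepting: {s3} | {s0,s2,s4,s6,s7,s8,s11}.
Refine {s0,s2,s4,s6,s7,s8,s11} on symbol x: members go to different blocks, giving {s0,s4,s6,s7,s8,s11} and {s2}.
Split {s0,s4,s6,s7,s8,s11} by δ(·,x) → {s0,s4,s7,s8,s11} and {s6}.
On input x, block {s0,s4,s7,s8,s11} splits into {s0,s4,s7,s8} and {s11}.
Refine {s0,s4,s7,s8} on symbol x: members go to different blocks, giving {s0,s8} and {s4,s7}.
Split {s0,s8} by δ(·,y) → {s0} and {s8}.
Split {s4,s7} by δ(·,y) → {s4} and {s7}.
The partition is now stable with 8 blocks: {s3} | {s0} | {s2} | {s6} | {s11} | {s4} | {s8} | {s7}.
State s11 belongs to the block {s11}, which has 1 states.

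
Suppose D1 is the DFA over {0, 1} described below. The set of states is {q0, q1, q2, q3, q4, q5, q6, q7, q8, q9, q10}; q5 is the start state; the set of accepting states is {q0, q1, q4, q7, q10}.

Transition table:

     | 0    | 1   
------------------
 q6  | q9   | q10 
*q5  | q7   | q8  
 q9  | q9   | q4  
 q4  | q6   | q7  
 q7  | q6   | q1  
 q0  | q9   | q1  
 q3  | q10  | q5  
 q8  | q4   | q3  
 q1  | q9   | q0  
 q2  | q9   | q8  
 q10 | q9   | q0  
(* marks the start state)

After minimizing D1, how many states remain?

First remove the unreachable states {q2}; 10 states remain.
Start with accepting vs non-accepting: {q0,q1,q4,q7,q10} | {q3,q5,q6,q8,q9}.
On input 0, block {q3,q5,q6,q8,q9} splits into {q3,q5,q8} and {q6,q9}.
The partition is now stable with 3 blocks: {q0,q1,q4,q7,q10} | {q3,q5,q8} | {q6,q9}.

3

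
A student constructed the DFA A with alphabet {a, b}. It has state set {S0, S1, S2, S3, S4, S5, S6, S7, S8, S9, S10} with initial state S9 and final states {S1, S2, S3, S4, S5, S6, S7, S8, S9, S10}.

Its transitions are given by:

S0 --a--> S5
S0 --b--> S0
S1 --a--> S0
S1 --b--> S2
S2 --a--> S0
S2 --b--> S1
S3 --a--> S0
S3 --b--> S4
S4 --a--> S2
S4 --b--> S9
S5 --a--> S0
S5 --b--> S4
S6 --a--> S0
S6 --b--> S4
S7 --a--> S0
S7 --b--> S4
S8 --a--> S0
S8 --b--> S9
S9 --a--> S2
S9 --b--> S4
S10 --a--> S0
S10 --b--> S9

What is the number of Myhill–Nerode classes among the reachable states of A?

4

Reachable states from the start: {S0,S1,S2,S4,S5,S9}. Unreachable: {S3,S6,S7,S8,S10} — drop them.
Start with accepting vs non-accepting: {S1,S2,S4,S5,S9} | {S0}.
Refine {S1,S2,S4,S5,S9} on symbol a: members go to different blocks, giving {S1,S2,S5} and {S4,S9}.
On input b, block {S1,S2,S5} splits into {S1,S2} and {S5}.
Stable partition: {S1,S2} | {S0} | {S4,S9} | {S5} — 4 equivalence classes.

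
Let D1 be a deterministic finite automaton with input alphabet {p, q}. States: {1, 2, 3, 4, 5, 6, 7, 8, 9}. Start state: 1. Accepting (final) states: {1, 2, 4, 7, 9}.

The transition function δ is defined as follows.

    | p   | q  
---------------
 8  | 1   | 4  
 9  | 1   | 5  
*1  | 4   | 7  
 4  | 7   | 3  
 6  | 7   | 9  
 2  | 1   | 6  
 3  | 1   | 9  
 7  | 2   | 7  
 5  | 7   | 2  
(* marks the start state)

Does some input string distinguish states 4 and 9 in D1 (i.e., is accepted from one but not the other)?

First remove the unreachable states {8}; 8 states remain.
Initial partition by acceptance: {1,2,4,7,9} | {3,5,6}.
Refine {1,2,4,7,9} on symbol q: members go to different blocks, giving {2,4,9} and {1,7}.
Stable partition: {2,4,9} | {3,5,6} | {1,7} — 3 equivalence classes.
4 and 9 lie in the same block of the stable partition, so they are equivalent — no string distinguishes them.

No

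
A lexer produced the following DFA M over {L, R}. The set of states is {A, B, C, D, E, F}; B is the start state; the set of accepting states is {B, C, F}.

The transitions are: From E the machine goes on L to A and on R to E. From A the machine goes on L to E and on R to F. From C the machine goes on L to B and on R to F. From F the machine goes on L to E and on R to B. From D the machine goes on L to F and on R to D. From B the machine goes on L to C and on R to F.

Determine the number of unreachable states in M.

No path from B leads to D; the other 5 states are all reachable.

1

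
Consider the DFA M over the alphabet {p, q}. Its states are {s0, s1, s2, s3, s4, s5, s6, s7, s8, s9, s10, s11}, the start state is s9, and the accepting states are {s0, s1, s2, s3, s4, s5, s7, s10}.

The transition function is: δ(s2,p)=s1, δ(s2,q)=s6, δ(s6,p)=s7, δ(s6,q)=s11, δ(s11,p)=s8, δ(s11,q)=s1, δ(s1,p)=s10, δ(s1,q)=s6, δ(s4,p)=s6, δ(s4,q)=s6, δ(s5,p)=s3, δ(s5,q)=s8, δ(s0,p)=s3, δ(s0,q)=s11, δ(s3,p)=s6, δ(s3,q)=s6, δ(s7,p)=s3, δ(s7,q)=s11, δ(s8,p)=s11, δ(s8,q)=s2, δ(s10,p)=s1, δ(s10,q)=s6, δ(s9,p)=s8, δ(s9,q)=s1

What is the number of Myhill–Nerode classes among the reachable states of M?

Reachable states from the start: {s1,s2,s3,s6,s7,s8,s9,s10,s11}. Unreachable: {s0,s4,s5} — drop them.
Start with accepting vs non-accepting: {s1,s2,s3,s7,s10} | {s6,s8,s9,s11}.
Split {s1,s2,s3,s7,s10} by δ(·,p) → {s1,s2,s7,s10} and {s3}.
On input p, block {s1,s2,s7,s10} splits into {s1,s2,s10} and {s7}.
Refine {s6,s8,s9,s11} on symbol p: members go to different blocks, giving {s8,s9,s11} and {s6}.
Stable partition: {s1,s2,s10} | {s8,s9,s11} | {s3} | {s7} | {s6} — 5 equivalence classes.

5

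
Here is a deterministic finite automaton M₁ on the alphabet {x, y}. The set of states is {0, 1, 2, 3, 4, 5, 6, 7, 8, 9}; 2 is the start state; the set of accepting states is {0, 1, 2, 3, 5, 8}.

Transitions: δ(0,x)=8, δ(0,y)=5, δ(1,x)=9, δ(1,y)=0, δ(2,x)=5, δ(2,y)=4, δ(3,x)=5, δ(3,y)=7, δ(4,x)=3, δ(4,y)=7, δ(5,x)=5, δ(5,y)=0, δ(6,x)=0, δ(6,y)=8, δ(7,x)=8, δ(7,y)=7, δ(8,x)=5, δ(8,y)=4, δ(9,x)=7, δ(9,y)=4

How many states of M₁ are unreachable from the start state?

Starting at 2 and following transitions, the reachable set is {0, 2, 3, 4, 5, 7, 8}. That leaves 1, 6, 9 unreachable — 3 in total.

3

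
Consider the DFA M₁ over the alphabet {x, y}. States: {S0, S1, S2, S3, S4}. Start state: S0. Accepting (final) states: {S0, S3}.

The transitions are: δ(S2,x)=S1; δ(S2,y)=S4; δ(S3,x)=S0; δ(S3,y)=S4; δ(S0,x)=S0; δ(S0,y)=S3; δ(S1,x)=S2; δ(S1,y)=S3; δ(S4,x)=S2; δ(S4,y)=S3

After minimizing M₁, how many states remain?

4

All states are reachable from the start state.
P0 = {S0,S3} | {S1,S2,S4}.
Split {S0,S3} by δ(·,y) → {S0} and {S3}.
Split {S1,S2,S4} by δ(·,y) → {S1,S4} and {S2}.
The partition is now stable with 4 blocks: {S0} | {S1,S4} | {S3} | {S2}.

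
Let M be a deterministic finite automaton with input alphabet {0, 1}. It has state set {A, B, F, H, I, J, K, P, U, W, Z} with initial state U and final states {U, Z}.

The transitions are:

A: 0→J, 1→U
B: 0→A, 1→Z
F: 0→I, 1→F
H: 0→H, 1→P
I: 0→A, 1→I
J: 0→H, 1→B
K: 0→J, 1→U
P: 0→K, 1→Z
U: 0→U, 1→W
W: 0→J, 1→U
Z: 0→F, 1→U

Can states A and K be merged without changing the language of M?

Yes

All states are reachable from the start state.
Start with accepting vs non-accepting: {U,Z} | {A,B,F,H,I,J,K,P,W}.
Refine {U,Z} on symbol 0: members go to different blocks, giving {U} and {Z}.
Split {A,B,F,H,I,J,K,P,W} by δ(·,1) → {F,H,I,J} and {A,K,W} and {B,P}.
Refine {F,H,I,J} on symbol 0: members go to different blocks, giving {F,H,J} and {I}.
On input 0, block {F,H,J} splits into {H,J} and {F}.
The partition is now stable with 7 blocks: {U} | {H,J} | {Z} | {A,K,W} | {B,P} | {I} | {F}.
A and K lie in the same block of the stable partition, so they are equivalent — no string distinguishes them.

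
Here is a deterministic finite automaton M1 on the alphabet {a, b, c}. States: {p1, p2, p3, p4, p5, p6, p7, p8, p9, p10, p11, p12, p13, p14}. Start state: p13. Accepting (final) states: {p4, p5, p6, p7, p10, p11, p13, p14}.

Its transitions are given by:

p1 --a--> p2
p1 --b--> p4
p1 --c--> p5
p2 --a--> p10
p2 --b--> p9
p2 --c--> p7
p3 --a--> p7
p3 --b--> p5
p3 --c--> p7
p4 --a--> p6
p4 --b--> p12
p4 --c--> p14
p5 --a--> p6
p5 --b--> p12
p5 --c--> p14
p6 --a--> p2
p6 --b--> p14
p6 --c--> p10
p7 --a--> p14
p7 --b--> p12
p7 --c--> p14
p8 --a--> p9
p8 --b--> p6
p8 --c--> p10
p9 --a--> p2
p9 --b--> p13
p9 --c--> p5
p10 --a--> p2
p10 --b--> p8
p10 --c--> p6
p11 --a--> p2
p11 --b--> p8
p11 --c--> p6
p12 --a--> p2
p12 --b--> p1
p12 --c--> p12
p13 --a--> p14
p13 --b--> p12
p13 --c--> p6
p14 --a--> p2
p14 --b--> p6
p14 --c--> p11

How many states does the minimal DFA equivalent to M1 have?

First remove the unreachable states {p3}; 13 states remain.
Start with accepting vs non-accepting: {p4,p5,p6,p7,p10,p11,p13,p14} | {p1,p2,p8,p9,p12}.
Refine {p4,p5,p6,p7,p10,p11,p13,p14} on symbol a: members go to different blocks, giving {p4,p5,p7,p13} and {p6,p10,p11,p14}.
Refine {p1,p2,p8,p9,p12} on symbol a: members go to different blocks, giving {p1,p8,p9,p12} and {p2}.
On input a, block {p1,p8,p9,p12} splits into {p1,p9,p12} and {p8}.
Split {p1,p9,p12} by δ(·,b) → {p1,p9} and {p12}.
On input b, block {p6,p10,p11,p14} splits into {p6,p14} and {p10,p11}.
The partition is now stable with 7 blocks: {p4,p5,p7,p13} | {p1,p9} | {p6,p14} | {p2} | {p8} | {p12} | {p10,p11}.

7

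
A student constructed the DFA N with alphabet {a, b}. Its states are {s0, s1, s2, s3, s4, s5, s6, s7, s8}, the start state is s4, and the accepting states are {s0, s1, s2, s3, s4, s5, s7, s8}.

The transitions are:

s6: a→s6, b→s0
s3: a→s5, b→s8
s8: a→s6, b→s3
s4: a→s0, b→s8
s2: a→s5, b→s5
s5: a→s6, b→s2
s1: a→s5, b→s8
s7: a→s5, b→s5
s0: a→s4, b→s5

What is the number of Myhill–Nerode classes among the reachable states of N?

4

States {s1,s7} cannot be reached from the start state, so discard them.
P0 = {s0,s2,s3,s4,s5,s8} | {s6}.
Split {s0,s2,s3,s4,s5,s8} by δ(·,a) → {s0,s2,s3,s4} and {s5,s8}.
On input a, block {s0,s2,s3,s4} splits into {s0,s4} and {s2,s3}.
No further refinement is possible. Final partition (4 blocks): {s0,s4} | {s6} | {s5,s8} | {s2,s3}.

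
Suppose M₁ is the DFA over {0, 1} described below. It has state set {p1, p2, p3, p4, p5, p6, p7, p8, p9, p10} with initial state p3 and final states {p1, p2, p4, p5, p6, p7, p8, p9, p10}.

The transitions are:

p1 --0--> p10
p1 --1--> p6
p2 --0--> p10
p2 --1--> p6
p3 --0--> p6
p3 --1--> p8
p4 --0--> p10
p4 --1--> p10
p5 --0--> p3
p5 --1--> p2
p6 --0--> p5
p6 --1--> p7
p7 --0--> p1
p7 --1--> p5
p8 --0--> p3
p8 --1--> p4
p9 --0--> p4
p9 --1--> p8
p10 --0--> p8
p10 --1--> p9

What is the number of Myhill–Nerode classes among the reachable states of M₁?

5

P0 = {p1,p2,p4,p5,p6,p7,p8,p9,p10} | {p3}.
On input 0, block {p1,p2,p4,p5,p6,p7,p8,p9,p10} splits into {p1,p2,p4,p6,p7,p9,p10} and {p5,p8}.
On input 0, block {p1,p2,p4,p6,p7,p9,p10} splits into {p1,p2,p4,p7,p9} and {p6,p10}.
On input 0, block {p1,p2,p4,p7,p9} splits into {p1,p2,p4} and {p7,p9}.
Stable partition: {p1,p2,p4} | {p3} | {p5,p8} | {p6,p10} | {p7,p9} — 5 equivalence classes.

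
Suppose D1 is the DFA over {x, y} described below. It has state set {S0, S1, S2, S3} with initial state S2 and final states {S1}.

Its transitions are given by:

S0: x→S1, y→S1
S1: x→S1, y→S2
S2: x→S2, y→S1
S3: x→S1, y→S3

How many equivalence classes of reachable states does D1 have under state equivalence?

2

States {S0,S3} cannot be reached from the start state, so discard them.
P0 = {S1} | {S2}.
No further refinement is possible. Final partition (2 blocks): {S1} | {S2}.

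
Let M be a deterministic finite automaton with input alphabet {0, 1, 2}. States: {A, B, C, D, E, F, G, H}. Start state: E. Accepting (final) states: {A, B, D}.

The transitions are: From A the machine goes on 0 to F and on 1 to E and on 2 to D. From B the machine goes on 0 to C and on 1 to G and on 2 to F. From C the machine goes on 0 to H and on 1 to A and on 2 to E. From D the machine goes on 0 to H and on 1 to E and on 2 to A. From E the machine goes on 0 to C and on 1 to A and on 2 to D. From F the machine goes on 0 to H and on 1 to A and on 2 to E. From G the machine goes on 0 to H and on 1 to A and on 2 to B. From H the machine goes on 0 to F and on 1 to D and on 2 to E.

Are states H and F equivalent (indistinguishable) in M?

Yes

Reachable states from the start: {A,C,D,E,F,H}. Unreachable: {B,G} — drop them.
P0 = {A,D} | {C,E,F,H}.
Split {C,E,F,H} by δ(·,2) → {C,F,H} and {E}.
The partition is now stable with 3 blocks: {A,D} | {C,F,H} | {E}.
H and F lie in the same block of the stable partition, so they are equivalent — no string distinguishes them.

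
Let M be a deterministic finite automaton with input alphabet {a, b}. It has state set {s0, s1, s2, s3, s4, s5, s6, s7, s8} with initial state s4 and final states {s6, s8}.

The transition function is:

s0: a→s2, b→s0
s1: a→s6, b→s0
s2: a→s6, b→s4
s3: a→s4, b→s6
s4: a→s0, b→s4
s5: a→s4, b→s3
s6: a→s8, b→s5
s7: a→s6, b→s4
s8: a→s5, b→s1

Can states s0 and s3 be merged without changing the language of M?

States {s7} cannot be reached from the start state, so discard them.
P0 = {s6,s8} | {s0,s1,s2,s3,s4,s5}.
On input a, block {s6,s8} splits into {s6} and {s8}.
Refine {s0,s1,s2,s3,s4,s5} on symbol a: members go to different blocks, giving {s0,s3,s4,s5} and {s1,s2}.
Refine {s0,s3,s4,s5} on symbol a: members go to different blocks, giving {s3,s4,s5} and {s0}.
Refine {s3,s4,s5} on symbol a: members go to different blocks, giving {s3,s5} and {s4}.
Refine {s3,s5} on symbol b: members go to different blocks, giving {s3} and {s5}.
Split {s1,s2} by δ(·,b) → {s1} and {s2}.
Stable partition: {s6} | {s3} | {s8} | {s1} | {s0} | {s4} | {s5} | {s2} — 8 equivalence classes.
s0 and s3 end up in different blocks, so they are distinguishable. For instance, the string 'b' is accepted from only s3.

No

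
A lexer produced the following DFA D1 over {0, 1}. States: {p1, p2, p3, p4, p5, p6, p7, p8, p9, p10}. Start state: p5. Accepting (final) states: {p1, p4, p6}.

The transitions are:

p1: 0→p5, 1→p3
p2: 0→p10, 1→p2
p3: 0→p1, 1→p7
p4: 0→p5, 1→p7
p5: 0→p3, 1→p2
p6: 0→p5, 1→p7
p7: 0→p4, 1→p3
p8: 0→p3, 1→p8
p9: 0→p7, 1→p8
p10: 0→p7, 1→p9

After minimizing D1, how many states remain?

Reachable states from the start: {p1,p2,p3,p4,p5,p7,p8,p9,p10}. Unreachable: {p6} — drop them.
Start with accepting vs non-accepting: {p1,p4} | {p2,p3,p5,p7,p8,p9,p10}.
Refine {p2,p3,p5,p7,p8,p9,p10} on symbol 0: members go to different blocks, giving {p2,p5,p8,p9,p10} and {p3,p7}.
Refine {p2,p5,p8,p9,p10} on symbol 0: members go to different blocks, giving {p5,p8,p9,p10} and {p2}.
Refine {p5,p8,p9,p10} on symbol 1: members go to different blocks, giving {p8,p9,p10} and {p5}.
Stable partition: {p1,p4} | {p8,p9,p10} | {p3,p7} | {p2} | {p5} — 5 equivalence classes.

5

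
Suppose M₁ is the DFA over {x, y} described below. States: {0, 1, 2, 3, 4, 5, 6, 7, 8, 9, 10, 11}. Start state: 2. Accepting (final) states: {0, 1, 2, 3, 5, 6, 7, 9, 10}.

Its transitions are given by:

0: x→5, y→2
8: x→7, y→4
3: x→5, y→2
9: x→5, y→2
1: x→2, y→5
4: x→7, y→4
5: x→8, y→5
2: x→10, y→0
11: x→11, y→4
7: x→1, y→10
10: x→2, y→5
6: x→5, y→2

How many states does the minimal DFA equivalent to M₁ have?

Reachable states from the start: {0,1,2,4,5,7,8,10}. Unreachable: {3,6,9,11} — drop them.
Initial partition by acceptance: {0,1,2,5,7,10} | {4,8}.
Split {0,1,2,5,7,10} by δ(·,x) → {0,1,2,7,10} and {5}.
Refine {0,1,2,7,10} on symbol x: members go to different blocks, giving {1,2,7,10} and {0}.
On input y, block {1,2,7,10} splits into {1,10} and {2} and {7}.
Stable partition: {1,10} | {4,8} | {5} | {0} | {2} | {7} — 6 equivalence classes.

6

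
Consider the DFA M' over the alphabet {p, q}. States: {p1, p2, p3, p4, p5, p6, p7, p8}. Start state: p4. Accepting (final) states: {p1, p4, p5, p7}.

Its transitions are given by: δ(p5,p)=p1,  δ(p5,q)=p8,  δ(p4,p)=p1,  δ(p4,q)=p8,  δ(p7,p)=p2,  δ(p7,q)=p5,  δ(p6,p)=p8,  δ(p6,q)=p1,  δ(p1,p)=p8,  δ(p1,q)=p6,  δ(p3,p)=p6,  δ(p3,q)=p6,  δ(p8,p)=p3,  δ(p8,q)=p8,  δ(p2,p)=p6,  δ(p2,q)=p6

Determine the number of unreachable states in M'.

Starting at p4 and following transitions, the reachable set is {p1, p3, p4, p6, p8}. That leaves p2, p5, p7 unreachable — 3 in total.

3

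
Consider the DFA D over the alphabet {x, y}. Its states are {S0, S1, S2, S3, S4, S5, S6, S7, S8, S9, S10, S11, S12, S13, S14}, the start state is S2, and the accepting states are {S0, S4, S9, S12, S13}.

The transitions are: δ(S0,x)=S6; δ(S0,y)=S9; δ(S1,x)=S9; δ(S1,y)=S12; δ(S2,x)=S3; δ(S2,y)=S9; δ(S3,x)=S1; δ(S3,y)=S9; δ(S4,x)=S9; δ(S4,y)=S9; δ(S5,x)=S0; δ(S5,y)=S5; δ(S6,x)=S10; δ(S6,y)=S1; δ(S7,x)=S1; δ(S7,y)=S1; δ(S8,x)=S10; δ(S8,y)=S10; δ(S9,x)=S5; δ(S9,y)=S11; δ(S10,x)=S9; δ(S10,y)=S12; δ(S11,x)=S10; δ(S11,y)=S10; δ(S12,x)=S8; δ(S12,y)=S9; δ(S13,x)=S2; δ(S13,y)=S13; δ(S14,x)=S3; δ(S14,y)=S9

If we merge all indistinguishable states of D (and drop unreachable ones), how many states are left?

Reachable states from the start: {S0,S1,S2,S3,S5,S6,S8,S9,S10,S11,S12}. Unreachable: {S4,S7,S13,S14} — drop them.
Start with accepting vs non-accepting: {S0,S9,S12} | {S1,S2,S3,S5,S6,S8,S10,S11}.
Split {S0,S9,S12} by δ(·,y) → {S0,S12} and {S9}.
Refine {S1,S2,S3,S5,S6,S8,S10,S11} on symbol x: members go to different blocks, giving {S2,S3,S6,S8,S11} and {S1,S10} and {S5}.
On input x, block {S2,S3,S6,S8,S11} splits into {S3,S6,S8,S11} and {S2}.
Refine {S3,S6,S8,S11} on symbol y: members go to different blocks, giving {S6,S8,S11} and {S3}.
The partition is now stable with 7 blocks: {S0,S12} | {S6,S8,S11} | {S9} | {S1,S10} | {S5} | {S2} | {S3}.

7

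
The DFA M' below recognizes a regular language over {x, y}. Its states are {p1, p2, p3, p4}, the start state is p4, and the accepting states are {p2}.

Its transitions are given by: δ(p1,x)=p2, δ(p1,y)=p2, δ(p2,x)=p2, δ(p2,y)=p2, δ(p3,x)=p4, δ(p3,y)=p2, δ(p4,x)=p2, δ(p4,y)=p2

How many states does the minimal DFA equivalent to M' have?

Reachable states from the start: {p2,p4}. Unreachable: {p1,p3} — drop them.
Initial partition by acceptance: {p2} | {p4}.
Stable partition: {p2} | {p4} — 2 equivalence classes.

2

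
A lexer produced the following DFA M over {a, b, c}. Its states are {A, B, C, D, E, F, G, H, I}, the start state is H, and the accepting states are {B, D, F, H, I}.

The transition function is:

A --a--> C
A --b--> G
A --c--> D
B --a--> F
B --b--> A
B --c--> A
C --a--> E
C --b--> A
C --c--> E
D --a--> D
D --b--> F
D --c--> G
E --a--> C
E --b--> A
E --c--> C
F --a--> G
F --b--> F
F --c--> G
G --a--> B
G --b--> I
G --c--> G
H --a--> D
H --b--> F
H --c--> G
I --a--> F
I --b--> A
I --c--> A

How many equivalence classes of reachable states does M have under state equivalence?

6

Every state is reachable, so we keep all 9.
Start with accepting vs non-accepting: {B,D,F,H,I} | {A,C,E,G}.
Split {B,D,F,H,I} by δ(·,a) → {B,D,H,I} and {F}.
Refine {B,D,H,I} on symbol a: members go to different blocks, giving {B,I} and {D,H}.
Split {A,C,E,G} by δ(·,a) → {A,C,E} and {G}.
Split {A,C,E} by δ(·,b) → {C,E} and {A}.
No further refinement is possible. Final partition (6 blocks): {B,I} | {C,E} | {F} | {D,H} | {G} | {A}.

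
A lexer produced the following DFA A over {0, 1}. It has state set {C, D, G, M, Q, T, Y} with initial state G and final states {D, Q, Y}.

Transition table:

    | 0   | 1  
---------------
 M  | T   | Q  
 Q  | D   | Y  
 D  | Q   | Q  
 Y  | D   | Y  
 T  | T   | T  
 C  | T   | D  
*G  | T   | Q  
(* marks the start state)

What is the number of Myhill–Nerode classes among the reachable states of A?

States {C,M} cannot be reached from the start state, so discard them.
Start with accepting vs non-accepting: {D,Q,Y} | {G,T}.
Refine {G,T} on symbol 1: members go to different blocks, giving {G} and {T}.
No further refinement is possible. Final partition (3 blocks): {D,Q,Y} | {G} | {T}.

3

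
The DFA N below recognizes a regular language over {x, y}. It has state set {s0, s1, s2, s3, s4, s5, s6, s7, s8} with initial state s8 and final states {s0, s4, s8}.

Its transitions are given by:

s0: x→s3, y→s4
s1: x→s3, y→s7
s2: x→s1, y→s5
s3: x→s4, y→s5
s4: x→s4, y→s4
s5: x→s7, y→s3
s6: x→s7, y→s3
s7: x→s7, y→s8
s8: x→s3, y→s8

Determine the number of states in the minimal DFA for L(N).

5

Reachable states from the start: {s3,s4,s5,s7,s8}. Unreachable: {s0,s1,s2,s6} — drop them.
Start with accepting vs non-accepting: {s4,s8} | {s3,s5,s7}.
Split {s4,s8} by δ(·,x) → {s4} and {s8}.
Refine {s3,s5,s7} on symbol x: members go to different blocks, giving {s5,s7} and {s3}.
Refine {s5,s7} on symbol y: members go to different blocks, giving {s5} and {s7}.
The partition is now stable with 5 blocks: {s4} | {s5} | {s8} | {s3} | {s7}.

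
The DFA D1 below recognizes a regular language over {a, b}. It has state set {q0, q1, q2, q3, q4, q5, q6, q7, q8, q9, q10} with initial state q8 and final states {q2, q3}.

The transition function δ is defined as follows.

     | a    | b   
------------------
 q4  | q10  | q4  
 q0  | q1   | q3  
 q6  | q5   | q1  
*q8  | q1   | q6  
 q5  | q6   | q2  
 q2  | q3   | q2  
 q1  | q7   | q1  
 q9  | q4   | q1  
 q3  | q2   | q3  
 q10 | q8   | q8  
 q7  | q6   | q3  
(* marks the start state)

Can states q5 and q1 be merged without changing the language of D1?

No

First remove the unreachable states {q0,q4,q9,q10}; 7 states remain.
P0 = {q2,q3} | {q1,q5,q6,q7,q8}.
On input b, block {q1,q5,q6,q7,q8} splits into {q1,q6,q8} and {q5,q7}.
Refine {q1,q6,q8} on symbol a: members go to different blocks, giving {q1,q6} and {q8}.
The partition is now stable with 4 blocks: {q2,q3} | {q1,q6} | {q5,q7} | {q8}.
q5 and q1 end up in different blocks, so they are distinguishable. For instance, the string 'b' is accepted from only q5.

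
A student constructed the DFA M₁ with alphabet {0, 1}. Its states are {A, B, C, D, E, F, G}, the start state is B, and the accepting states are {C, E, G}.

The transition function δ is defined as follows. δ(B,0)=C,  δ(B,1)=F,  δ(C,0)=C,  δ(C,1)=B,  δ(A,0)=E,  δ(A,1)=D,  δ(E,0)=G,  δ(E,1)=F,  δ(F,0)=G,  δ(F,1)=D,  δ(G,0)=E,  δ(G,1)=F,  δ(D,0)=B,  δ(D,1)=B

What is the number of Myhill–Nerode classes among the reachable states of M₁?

First remove the unreachable states {A}; 6 states remain.
Start with accepting vs non-accepting: {C,E,G} | {B,D,F}.
Split {B,D,F} by δ(·,0) → {B,F} and {D}.
Split {B,F} by δ(·,1) → {B} and {F}.
Refine {C,E,G} on symbol 1: members go to different blocks, giving {E,G} and {C}.
No further refinement is possible. Final partition (5 blocks): {E,G} | {B} | {D} | {F} | {C}.

5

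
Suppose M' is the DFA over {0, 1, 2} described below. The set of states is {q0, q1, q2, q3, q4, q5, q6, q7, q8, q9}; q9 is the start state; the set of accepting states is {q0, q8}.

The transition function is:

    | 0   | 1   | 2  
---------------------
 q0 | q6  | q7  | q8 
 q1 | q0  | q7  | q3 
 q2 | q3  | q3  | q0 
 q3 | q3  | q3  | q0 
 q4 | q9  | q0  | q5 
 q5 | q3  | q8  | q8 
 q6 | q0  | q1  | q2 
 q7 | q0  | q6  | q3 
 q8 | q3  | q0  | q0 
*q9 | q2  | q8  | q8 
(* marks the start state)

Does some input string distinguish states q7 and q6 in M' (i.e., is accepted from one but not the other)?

First remove the unreachable states {q4,q5}; 8 states remain.
Start with accepting vs non-accepting: {q0,q8} | {q1,q2,q3,q6,q7,q9}.
On input 1, block {q0,q8} splits into {q0} and {q8}.
On input 0, block {q1,q2,q3,q6,q7,q9} splits into {q1,q6,q7} and {q2,q3,q9}.
On input 1, block {q2,q3,q9} splits into {q2,q3} and {q9}.
Stable partition: {q0} | {q1,q6,q7} | {q8} | {q2,q3} | {q9} — 5 equivalence classes.
q7 and q6 lie in the same block of the stable partition, so they are equivalent — no string distinguishes them.

No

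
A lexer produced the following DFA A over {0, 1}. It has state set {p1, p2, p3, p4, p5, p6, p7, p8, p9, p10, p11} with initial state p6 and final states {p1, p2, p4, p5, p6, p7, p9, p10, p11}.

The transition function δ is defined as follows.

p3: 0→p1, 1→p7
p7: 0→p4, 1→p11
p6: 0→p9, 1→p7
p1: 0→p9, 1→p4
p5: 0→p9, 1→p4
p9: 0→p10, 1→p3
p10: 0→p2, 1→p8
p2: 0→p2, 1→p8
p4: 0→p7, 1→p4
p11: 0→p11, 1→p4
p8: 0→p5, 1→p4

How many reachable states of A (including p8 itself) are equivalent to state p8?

2

P0 = {p1,p2,p4,p5,p6,p7,p9,p10,p11} | {p3,p8}.
Split {p1,p2,p4,p5,p6,p7,p9,p10,p11} by δ(·,1) → {p1,p4,p5,p6,p7,p11} and {p2,p9,p10}.
On input 0, block {p1,p4,p5,p6,p7,p11} splits into {p1,p5,p6} and {p4,p7,p11}.
Stable partition: {p1,p5,p6} | {p3,p8} | {p2,p9,p10} | {p4,p7,p11} — 4 equivalence classes.
State p8 belongs to the block {p3,p8}, which has 2 states.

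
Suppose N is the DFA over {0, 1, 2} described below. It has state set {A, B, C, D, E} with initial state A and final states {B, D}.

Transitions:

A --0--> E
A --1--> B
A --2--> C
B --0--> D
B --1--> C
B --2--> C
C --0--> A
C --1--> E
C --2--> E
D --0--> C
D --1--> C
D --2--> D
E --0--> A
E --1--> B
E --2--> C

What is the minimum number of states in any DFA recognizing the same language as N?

Start with accepting vs non-accepting: {B,D} | {A,C,E}.
Split {B,D} by δ(·,0) → {B} and {D}.
On input 1, block {A,C,E} splits into {A,E} and {C}.
The partition is now stable with 4 blocks: {B} | {A,E} | {D} | {C}.

4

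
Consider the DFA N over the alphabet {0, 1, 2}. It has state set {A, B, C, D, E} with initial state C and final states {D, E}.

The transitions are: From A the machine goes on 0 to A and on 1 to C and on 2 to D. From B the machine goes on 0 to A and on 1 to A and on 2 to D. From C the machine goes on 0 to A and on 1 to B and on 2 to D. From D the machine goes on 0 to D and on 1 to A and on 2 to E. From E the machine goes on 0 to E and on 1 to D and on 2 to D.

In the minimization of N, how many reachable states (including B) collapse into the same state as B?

3

All states are reachable from the start state.
Start with accepting vs non-accepting: {D,E} | {A,B,C}.
Split {D,E} by δ(·,1) → {D} and {E}.
No further refinement is possible. Final partition (3 blocks): {D} | {A,B,C} | {E}.
State B belongs to the block {A,B,C}, which has 3 states.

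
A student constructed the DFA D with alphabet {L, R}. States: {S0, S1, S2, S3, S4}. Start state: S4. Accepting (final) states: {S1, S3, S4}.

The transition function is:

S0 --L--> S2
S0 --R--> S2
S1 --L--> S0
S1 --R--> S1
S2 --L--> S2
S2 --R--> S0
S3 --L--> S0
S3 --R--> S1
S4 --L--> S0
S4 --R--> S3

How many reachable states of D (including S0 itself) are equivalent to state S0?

All states are reachable from the start state.
P0 = {S1,S3,S4} | {S0,S2}.
The partition is now stable with 2 blocks: {S1,S3,S4} | {S0,S2}.
State S0 belongs to the block {S0,S2}, which has 2 states.

2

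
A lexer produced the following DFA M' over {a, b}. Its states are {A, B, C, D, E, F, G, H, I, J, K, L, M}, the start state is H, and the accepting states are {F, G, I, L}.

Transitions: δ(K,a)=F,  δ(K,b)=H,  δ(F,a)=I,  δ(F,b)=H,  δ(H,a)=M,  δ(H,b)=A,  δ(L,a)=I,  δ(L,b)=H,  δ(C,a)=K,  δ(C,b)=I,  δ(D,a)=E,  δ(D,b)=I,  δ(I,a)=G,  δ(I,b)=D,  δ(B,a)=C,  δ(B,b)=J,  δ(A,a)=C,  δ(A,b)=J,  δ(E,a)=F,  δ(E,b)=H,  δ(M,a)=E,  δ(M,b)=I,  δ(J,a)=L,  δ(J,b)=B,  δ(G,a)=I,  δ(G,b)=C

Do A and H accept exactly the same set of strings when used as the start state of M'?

No

P0 = {F,G,I,L} | {A,B,C,D,E,H,J,K,M}.
Refine {A,B,C,D,E,H,J,K,M} on symbol a: members go to different blocks, giving {A,B,C,D,H,M} and {E,J,K}.
Split {A,B,C,D,H,M} by δ(·,a) → {A,B,H} and {C,D,M}.
Refine {F,G,I,L} on symbol b: members go to different blocks, giving {F,L} and {G,I}.
Split {A,B,H} by δ(·,b) → {A,B} and {H}.
Refine {E,J,K} on symbol b: members go to different blocks, giving {E,K} and {J}.
The partition is now stable with 7 blocks: {F,L} | {A,B} | {E,K} | {C,D,M} | {G,I} | {H} | {J}.
A and H end up in different blocks, so they are distinguishable. For instance, the string 'ba' is accepted from only A.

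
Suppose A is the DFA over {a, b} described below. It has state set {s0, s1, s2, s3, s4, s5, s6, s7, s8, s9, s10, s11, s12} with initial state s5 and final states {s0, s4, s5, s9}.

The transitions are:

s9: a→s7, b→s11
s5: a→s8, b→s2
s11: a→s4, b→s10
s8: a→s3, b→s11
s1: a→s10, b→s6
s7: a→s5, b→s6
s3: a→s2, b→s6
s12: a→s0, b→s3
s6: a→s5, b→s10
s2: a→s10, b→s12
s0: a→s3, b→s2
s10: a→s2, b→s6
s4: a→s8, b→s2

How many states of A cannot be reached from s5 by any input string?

3

BFS from s5 reaches {s0, s2, s3, s4, s5, s6, s8, s10, s11, s12}; the 3 state(s) s1, s7, s9 are never visited.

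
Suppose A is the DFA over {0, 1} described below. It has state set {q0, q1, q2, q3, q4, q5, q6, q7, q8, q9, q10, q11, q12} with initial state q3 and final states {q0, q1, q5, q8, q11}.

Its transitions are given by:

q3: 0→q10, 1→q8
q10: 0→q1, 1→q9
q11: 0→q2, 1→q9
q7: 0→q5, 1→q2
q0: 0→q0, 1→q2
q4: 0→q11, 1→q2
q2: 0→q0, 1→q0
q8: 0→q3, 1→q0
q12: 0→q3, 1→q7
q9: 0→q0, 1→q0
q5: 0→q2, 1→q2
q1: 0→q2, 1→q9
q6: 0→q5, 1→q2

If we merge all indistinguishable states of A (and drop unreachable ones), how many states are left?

6

States {q4,q5,q6,q7,q11,q12} cannot be reached from the start state, so discard them.
Start with accepting vs non-accepting: {q0,q1,q8} | {q2,q3,q9,q10}.
On input 0, block {q0,q1,q8} splits into {q1,q8} and {q0}.
Refine {q1,q8} on symbol 1: members go to different blocks, giving {q1} and {q8}.
Refine {q2,q3,q9,q10} on symbol 0: members go to different blocks, giving {q2,q9} and {q3} and {q10}.
The partition is now stable with 6 blocks: {q1} | {q2,q9} | {q0} | {q8} | {q3} | {q10}.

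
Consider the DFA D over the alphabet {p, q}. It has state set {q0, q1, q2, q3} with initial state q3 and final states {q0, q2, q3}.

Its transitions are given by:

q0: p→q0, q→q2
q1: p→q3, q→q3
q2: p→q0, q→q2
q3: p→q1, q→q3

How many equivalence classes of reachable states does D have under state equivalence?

2

Reachable states from the start: {q1,q3}. Unreachable: {q0,q2} — drop them.
Start with accepting vs non-accepting: {q3} | {q1}.
No further refinement is possible. Final partition (2 blocks): {q3} | {q1}.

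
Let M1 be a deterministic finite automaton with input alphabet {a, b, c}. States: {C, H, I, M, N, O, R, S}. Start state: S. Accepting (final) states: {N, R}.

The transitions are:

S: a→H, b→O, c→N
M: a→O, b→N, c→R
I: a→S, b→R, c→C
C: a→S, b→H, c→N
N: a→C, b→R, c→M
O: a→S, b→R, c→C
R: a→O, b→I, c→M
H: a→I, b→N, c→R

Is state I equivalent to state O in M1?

Yes

Initial partition by acceptance: {N,R} | {C,H,I,M,O,S}.
On input b, block {N,R} splits into {N} and {R}.
On input b, block {C,H,I,M,O,S} splits into {C,S} and {H,M} and {I,O}.
On input a, block {C,S} splits into {S} and {C}.
Stable partition: {N} | {S} | {R} | {H,M} | {I,O} | {C} — 6 equivalence classes.
I and O lie in the same block of the stable partition, so they are equivalent — no string distinguishes them.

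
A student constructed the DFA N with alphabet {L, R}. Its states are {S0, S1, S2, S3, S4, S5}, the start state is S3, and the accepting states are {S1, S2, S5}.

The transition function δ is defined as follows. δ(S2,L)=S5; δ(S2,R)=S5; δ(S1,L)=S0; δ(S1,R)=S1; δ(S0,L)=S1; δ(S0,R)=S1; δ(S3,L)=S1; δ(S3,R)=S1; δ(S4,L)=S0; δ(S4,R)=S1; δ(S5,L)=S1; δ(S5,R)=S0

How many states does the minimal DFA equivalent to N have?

First remove the unreachable states {S2,S4,S5}; 3 states remain.
Initial partition by acceptance: {S1} | {S0,S3}.
The partition is now stable with 2 blocks: {S1} | {S0,S3}.

2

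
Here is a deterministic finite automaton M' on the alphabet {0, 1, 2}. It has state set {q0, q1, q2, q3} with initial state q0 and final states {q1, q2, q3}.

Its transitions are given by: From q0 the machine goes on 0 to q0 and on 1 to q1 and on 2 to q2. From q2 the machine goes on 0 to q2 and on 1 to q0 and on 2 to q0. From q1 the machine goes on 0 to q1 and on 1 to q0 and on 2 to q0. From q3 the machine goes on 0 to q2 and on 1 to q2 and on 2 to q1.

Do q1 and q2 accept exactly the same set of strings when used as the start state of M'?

Yes

States {q3} cannot be reached from the start state, so discard them.
Start with accepting vs non-accepting: {q1,q2} | {q0}.
Stable partition: {q1,q2} | {q0} — 2 equivalence classes.
q1 and q2 lie in the same block of the stable partition, so they are equivalent — no string distinguishes them.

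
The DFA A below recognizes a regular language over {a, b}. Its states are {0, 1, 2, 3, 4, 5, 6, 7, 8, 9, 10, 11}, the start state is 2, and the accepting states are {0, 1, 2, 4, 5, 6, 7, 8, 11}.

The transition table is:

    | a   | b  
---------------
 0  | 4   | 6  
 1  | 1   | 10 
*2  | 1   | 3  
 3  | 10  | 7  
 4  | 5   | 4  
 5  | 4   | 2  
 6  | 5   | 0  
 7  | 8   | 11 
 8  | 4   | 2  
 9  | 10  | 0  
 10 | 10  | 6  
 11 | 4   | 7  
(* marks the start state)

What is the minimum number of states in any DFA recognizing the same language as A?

First remove the unreachable states {9}; 11 states remain.
Start with accepting vs non-accepting: {0,1,2,4,5,6,7,8,11} | {3,10}.
On input b, block {0,1,2,4,5,6,7,8,11} splits into {0,4,5,6,7,8,11} and {1,2}.
Split {0,4,5,6,7,8,11} by δ(·,b) → {0,4,6,7,11} and {5,8}.
On input a, block {0,4,6,7,11} splits into {4,6,7} and {0,11}.
Split {4,6,7} by δ(·,b) → {6,7} and {4}.
No further refinement is possible. Final partition (6 blocks): {6,7} | {3,10} | {1,2} | {5,8} | {0,11} | {4}.

6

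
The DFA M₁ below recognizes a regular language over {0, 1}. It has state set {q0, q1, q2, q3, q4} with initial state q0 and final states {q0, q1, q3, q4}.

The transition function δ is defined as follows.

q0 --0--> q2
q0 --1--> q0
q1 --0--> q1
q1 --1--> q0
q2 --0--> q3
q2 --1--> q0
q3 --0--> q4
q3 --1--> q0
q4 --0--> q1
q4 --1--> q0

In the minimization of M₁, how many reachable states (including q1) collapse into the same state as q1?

All states are reachable from the start state.
Initial partition by acceptance: {q0,q1,q3,q4} | {q2}.
Refine {q0,q1,q3,q4} on symbol 0: members go to different blocks, giving {q1,q3,q4} and {q0}.
The partition is now stable with 3 blocks: {q1,q3,q4} | {q2} | {q0}.
State q1 belongs to the block {q1,q3,q4}, which has 3 states.

3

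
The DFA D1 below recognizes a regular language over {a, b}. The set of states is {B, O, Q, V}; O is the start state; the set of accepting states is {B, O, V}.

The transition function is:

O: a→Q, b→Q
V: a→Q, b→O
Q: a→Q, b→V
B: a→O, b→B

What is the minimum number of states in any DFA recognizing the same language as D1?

Reachable states from the start: {O,Q,V}. Unreachable: {B} — drop them.
Start with accepting vs non-accepting: {O,V} | {Q}.
Split {O,V} by δ(·,b) → {O} and {V}.
Stable partition: {O} | {Q} | {V} — 3 equivalence classes.

3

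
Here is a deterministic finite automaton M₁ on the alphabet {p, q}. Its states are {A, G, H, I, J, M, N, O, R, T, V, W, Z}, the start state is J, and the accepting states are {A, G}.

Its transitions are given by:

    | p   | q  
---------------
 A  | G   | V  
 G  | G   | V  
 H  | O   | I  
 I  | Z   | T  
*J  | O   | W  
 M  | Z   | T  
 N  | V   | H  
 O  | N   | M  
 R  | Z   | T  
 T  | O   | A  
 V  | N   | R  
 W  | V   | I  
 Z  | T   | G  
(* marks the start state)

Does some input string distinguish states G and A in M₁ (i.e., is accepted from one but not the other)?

No

All states are reachable from the start state.
Start with accepting vs non-accepting: {A,G} | {H,I,J,M,N,O,R,T,V,W,Z}.
Refine {H,I,J,M,N,O,R,T,V,W,Z} on symbol q: members go to different blocks, giving {H,I,J,M,N,O,R,V,W} and {T,Z}.
Refine {H,I,J,M,N,O,R,V,W} on symbol p: members go to different blocks, giving {H,J,N,O,V,W} and {I,M,R}.
Split {H,J,N,O,V,W} by δ(·,q) → {H,O,V,W} and {J,N}.
On input p, block {H,O,V,W} splits into {H,W} and {O,V}.
On input p, block {T,Z} splits into {Z} and {T}.
The partition is now stable with 7 blocks: {A,G} | {H,W} | {Z} | {I,M,R} | {J,N} | {O,V} | {T}.
G and A lie in the same block of the stable partition, so they are equivalent — no string distinguishes them.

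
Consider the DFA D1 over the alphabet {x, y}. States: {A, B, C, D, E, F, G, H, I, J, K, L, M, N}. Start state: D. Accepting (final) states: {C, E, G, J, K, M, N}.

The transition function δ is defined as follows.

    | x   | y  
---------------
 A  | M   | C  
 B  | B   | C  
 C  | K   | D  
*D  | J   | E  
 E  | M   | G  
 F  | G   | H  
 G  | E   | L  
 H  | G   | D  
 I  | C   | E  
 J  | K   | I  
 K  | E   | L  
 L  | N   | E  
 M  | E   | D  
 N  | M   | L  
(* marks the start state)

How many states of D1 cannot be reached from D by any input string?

4

Starting at D and following transitions, the reachable set is {C, D, E, G, I, J, K, L, M, N}. That leaves A, B, F, H unreachable — 4 in total.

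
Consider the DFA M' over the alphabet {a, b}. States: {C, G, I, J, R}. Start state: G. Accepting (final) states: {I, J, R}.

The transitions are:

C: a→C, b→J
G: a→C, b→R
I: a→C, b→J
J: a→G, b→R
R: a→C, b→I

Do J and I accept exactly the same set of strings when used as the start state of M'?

Initial partition by acceptance: {I,J,R} | {C,G}.
No further refinement is possible. Final partition (2 blocks): {I,J,R} | {C,G}.
J and I lie in the same block of the stable partition, so they are equivalent — no string distinguishes them.

Yes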